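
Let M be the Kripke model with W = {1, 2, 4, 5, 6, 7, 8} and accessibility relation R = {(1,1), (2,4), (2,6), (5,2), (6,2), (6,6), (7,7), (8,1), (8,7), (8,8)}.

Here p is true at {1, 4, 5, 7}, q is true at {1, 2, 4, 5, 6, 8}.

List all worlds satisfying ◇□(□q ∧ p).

{1, 2, 8}

1: successors {1}; □(□q ∧ p) there: 1:T. ✓
2: successors {4, 6}; □(□q ∧ p) there: 4:T, 6:F. ✓
4: no successors, so ◇□(□q ∧ p) fails. ✗
5: successors {2}; □(□q ∧ p) there: 2:F. ✗
6: successors {2, 6}; □(□q ∧ p) there: 2:F, 6:F. ✗
7: successors {7}; □(□q ∧ p) there: 7:F. ✗
8: successors {1, 7, 8}; □(□q ∧ p) there: 1:T, 7:F, 8:F. ✓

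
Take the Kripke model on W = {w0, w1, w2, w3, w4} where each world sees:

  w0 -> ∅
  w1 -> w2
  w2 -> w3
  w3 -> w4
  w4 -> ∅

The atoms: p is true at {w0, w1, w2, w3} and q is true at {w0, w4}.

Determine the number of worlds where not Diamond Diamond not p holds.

4

w0: Diamond Diamond not p is F. ✓
w1: Diamond Diamond not p is F. ✓
w2: Diamond Diamond not p is T. ✗
w3: Diamond Diamond not p is F. ✓
w4: Diamond Diamond not p is F. ✓
Satisfying worlds: {w0, w1, w3, w4}.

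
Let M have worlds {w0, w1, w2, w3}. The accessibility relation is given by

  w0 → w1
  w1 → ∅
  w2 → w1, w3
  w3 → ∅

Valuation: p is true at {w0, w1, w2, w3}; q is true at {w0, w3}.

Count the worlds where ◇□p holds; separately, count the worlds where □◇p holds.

For ◇□p:
w0: successors {w1}; □p there: w1:T. ✓
w1: no successors, so ◇□p fails. ✗
w2: successors {w1, w3}; □p there: w1:T, w3:T. ✓
w3: no successors, so ◇□p fails. ✗
— 2 worlds.
For □◇p:
w0: successors {w1}; ◇p there: w1:F. ✗
w1: no successors, so □◇p holds vacuously. ✓
w2: successors {w1, w3}; ◇p there: w1:F, w3:F. ✗
w3: no successors, so □◇p holds vacuously. ✓
— 2 worlds.

2 and 2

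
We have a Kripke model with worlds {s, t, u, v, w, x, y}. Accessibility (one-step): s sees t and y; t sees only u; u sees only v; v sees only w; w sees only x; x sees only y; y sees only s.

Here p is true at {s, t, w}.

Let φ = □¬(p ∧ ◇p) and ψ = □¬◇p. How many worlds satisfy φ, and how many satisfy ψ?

6 and 3

For □¬(p ∧ ◇p):
s: successors {t, y}; ¬(p ∧ ◇p) there: t:T, y:T. ✓
t: successors {u}; ¬(p ∧ ◇p) there: u:T. ✓
u: successors {v}; ¬(p ∧ ◇p) there: v:T. ✓
v: successors {w}; ¬(p ∧ ◇p) there: w:T. ✓
w: successors {x}; ¬(p ∧ ◇p) there: x:T. ✓
x: successors {y}; ¬(p ∧ ◇p) there: y:T. ✓
y: successors {s}; ¬(p ∧ ◇p) there: s:F. ✗
— 6 worlds.
For □¬◇p:
s: successors {t, y}; ¬◇p there: t:T, y:F. ✗
t: successors {u}; ¬◇p there: u:T. ✓
u: successors {v}; ¬◇p there: v:F. ✗
v: successors {w}; ¬◇p there: w:T. ✓
w: successors {x}; ¬◇p there: x:T. ✓
x: successors {y}; ¬◇p there: y:F. ✗
y: successors {s}; ¬◇p there: s:F. ✗
— 3 worlds.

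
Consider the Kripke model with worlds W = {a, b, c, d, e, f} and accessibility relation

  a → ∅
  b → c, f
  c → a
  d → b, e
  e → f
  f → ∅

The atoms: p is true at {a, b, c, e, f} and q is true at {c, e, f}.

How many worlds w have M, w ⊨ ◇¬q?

2

a: no successors, so ◇¬q fails. ✗
b: successors {c, f}; ¬q there: c:F, f:F. ✗
c: successors {a}; ¬q there: a:T. ✓
d: successors {b, e}; ¬q there: b:T, e:F. ✓
e: successors {f}; ¬q there: f:F. ✗
f: no successors, so ◇¬q fails. ✗
Satisfying worlds: {c, d}.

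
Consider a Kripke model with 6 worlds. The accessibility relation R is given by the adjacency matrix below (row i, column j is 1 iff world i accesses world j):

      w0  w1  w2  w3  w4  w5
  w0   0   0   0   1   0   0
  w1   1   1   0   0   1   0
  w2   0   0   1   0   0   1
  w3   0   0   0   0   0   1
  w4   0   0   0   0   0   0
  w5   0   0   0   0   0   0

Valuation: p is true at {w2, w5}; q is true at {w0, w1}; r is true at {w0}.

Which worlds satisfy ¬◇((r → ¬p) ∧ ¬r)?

{w4, w5}

w0: ◇((r → ¬p) ∧ ¬r) is T. ✗
w1: ◇((r → ¬p) ∧ ¬r) is T. ✗
w2: ◇((r → ¬p) ∧ ¬r) is T. ✗
w3: ◇((r → ¬p) ∧ ¬r) is T. ✗
w4: ◇((r → ¬p) ∧ ¬r) is F. ✓
w5: ◇((r → ¬p) ∧ ¬r) is F. ✓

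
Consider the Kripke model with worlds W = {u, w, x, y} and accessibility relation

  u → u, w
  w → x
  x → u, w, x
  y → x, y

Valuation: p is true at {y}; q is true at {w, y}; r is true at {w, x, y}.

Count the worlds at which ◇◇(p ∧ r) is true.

1

u: successors {u, w}; ◇(p ∧ r) there: u:F, w:F. ✗
w: successors {x}; ◇(p ∧ r) there: x:F. ✗
x: successors {u, w, x}; ◇(p ∧ r) there: u:F, w:F, x:F. ✗
y: successors {x, y}; ◇(p ∧ r) there: x:F, y:T. ✓
Satisfying worlds: {y}.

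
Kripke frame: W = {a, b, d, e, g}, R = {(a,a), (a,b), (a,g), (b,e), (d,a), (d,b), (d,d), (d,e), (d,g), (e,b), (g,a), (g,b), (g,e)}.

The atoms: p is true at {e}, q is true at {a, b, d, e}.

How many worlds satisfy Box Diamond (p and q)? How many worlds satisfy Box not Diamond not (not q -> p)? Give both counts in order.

For Box Diamond (p and q):
a: successors {a, b, g}; Diamond (p and q) there: a:F, b:T, g:T. ✗
b: successors {e}; Diamond (p and q) there: e:F. ✗
d: successors {a, b, d, e, g}; Diamond (p and q) there: a:F, b:T, d:T, e:F, g:T. ✗
e: successors {b}; Diamond (p and q) there: b:T. ✓
g: successors {a, b, e}; Diamond (p and q) there: a:F, b:T, e:F. ✗
— 1 world.
For Box not Diamond not (not q -> p):
a: successors {a, b, g}; not Diamond not (not q -> p) there: a:F, b:T, g:T. ✗
b: successors {e}; not Diamond not (not q -> p) there: e:T. ✓
d: successors {a, b, d, e, g}; not Diamond not (not q -> p) there: a:F, b:T, d:F, e:T, g:T. ✗
e: successors {b}; not Diamond not (not q -> p) there: b:T. ✓
g: successors {a, b, e}; not Diamond not (not q -> p) there: a:F, b:T, e:T. ✗
— 2 worlds.

1 and 2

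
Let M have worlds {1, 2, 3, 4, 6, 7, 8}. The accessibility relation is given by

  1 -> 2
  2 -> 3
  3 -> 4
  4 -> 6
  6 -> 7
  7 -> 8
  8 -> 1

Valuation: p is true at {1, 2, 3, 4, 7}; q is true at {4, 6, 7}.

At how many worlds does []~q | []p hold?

1: []~q is T, []p is T. ✓
2: []~q is T, []p is T. ✓
3: []~q is F, []p is T. ✓
4: []~q is F, []p is F. ✗
6: []~q is F, []p is T. ✓
7: []~q is T, []p is F. ✓
8: []~q is T, []p is T. ✓
Satisfying worlds: {1, 2, 3, 6, 7, 8}.

6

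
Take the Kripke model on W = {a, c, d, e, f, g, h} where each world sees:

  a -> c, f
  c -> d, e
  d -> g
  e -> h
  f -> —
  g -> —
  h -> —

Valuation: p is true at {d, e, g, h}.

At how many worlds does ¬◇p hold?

a: ◇p is F. ✓
c: ◇p is T. ✗
d: ◇p is T. ✗
e: ◇p is T. ✗
f: ◇p is F. ✓
g: ◇p is F. ✓
h: ◇p is F. ✓
Satisfying worlds: {a, f, g, h}.

4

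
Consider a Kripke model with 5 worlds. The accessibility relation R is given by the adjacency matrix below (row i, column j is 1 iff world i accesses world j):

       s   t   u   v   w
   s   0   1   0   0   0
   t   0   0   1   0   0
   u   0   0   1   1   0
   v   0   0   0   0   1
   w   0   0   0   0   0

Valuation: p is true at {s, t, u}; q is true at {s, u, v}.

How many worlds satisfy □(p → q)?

s: successors {t}; p → q there: t:F. ✗
t: successors {u}; p → q there: u:T. ✓
u: successors {u, v}; p → q there: u:T, v:T. ✓
v: successors {w}; p → q there: w:T. ✓
w: no successors, so □(p → q) holds vacuously. ✓
Satisfying worlds: {t, u, v, w}.

4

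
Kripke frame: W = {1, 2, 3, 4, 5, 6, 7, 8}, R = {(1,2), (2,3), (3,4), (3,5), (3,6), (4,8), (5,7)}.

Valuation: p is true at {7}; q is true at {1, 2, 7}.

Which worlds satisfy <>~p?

1: successors {2}; ~p there: 2:T. ✓
2: successors {3}; ~p there: 3:T. ✓
3: successors {4, 5, 6}; ~p there: 4:T, 5:T, 6:T. ✓
4: successors {8}; ~p there: 8:T. ✓
5: successors {7}; ~p there: 7:F. ✗
6: no successors, so <>~p fails. ✗
7: no successors, so <>~p fails. ✗
8: no successors, so <>~p fails. ✗

{1, 2, 3, 4}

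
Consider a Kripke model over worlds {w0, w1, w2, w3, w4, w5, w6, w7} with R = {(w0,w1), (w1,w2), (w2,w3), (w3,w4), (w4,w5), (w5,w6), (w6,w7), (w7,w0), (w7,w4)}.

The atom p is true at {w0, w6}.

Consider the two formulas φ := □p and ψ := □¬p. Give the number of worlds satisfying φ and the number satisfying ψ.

For □p:
w0: successors {w1}; p there: w1:F. ✗
w1: successors {w2}; p there: w2:F. ✗
w2: successors {w3}; p there: w3:F. ✗
w3: successors {w4}; p there: w4:F. ✗
w4: successors {w5}; p there: w5:F. ✗
w5: successors {w6}; p there: w6:T. ✓
w6: successors {w7}; p there: w7:F. ✗
w7: successors {w0, w4}; p there: w0:T, w4:F. ✗
— 1 world.
For □¬p:
w0: successors {w1}; ¬p there: w1:T. ✓
w1: successors {w2}; ¬p there: w2:T. ✓
w2: successors {w3}; ¬p there: w3:T. ✓
w3: successors {w4}; ¬p there: w4:T. ✓
w4: successors {w5}; ¬p there: w5:T. ✓
w5: successors {w6}; ¬p there: w6:F. ✗
w6: successors {w7}; ¬p there: w7:T. ✓
w7: successors {w0, w4}; ¬p there: w0:F, w4:T. ✗
— 6 worlds.

1 and 6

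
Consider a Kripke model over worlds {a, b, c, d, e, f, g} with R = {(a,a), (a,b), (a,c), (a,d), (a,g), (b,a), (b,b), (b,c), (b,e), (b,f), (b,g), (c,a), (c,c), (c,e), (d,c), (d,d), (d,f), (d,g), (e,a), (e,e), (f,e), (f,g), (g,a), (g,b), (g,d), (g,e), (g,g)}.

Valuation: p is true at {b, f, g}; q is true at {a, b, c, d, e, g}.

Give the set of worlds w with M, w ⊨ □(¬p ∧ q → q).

a: successors {a, b, c, d, g}; ¬p ∧ q → q there: a:T, b:T, c:T, d:T, g:T. ✓
b: successors {a, b, c, e, f, g}; ¬p ∧ q → q there: a:T, b:T, c:T, e:T, f:T, g:T. ✓
c: successors {a, c, e}; ¬p ∧ q → q there: a:T, c:T, e:T. ✓
d: successors {c, d, f, g}; ¬p ∧ q → q there: c:T, d:T, f:T, g:T. ✓
e: successors {a, e}; ¬p ∧ q → q there: a:T, e:T. ✓
f: successors {e, g}; ¬p ∧ q → q there: e:T, g:T. ✓
g: successors {a, b, d, e, g}; ¬p ∧ q → q there: a:T, b:T, d:T, e:T, g:T. ✓

{a, b, c, d, e, f, g}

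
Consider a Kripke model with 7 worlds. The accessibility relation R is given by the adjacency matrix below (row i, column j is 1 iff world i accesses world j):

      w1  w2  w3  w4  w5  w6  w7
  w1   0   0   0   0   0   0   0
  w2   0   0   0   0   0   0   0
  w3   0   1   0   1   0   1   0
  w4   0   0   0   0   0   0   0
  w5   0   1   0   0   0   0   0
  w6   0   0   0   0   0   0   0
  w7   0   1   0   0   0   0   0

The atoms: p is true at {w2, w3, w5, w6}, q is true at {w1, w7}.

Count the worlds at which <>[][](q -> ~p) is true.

w1: no successors, so <>[][](q -> ~p) fails. ✗
w2: no successors, so <>[][](q -> ~p) fails. ✗
w3: successors {w2, w4, w6}; [][](q -> ~p) there: w2:T, w4:T, w6:T. ✓
w4: no successors, so <>[][](q -> ~p) fails. ✗
w5: successors {w2}; [][](q -> ~p) there: w2:T. ✓
w6: no successors, so <>[][](q -> ~p) fails. ✗
w7: successors {w2}; [][](q -> ~p) there: w2:T. ✓
Satisfying worlds: {w3, w5, w7}.

3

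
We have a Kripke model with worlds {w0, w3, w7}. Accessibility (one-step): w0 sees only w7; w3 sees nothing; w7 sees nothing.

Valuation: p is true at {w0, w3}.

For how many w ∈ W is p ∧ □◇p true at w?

w0: p is T, □◇p is F. ✗
w3: p is T, □◇p is T. ✓
w7: p is F, □◇p is T. ✗
Satisfying worlds: {w3}.

1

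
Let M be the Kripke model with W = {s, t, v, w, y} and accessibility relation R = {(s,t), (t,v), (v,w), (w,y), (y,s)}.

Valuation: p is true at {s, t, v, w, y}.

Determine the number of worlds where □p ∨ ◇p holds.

s: □p is T, ◇p is T. ✓
t: □p is T, ◇p is T. ✓
v: □p is T, ◇p is T. ✓
w: □p is T, ◇p is T. ✓
y: □p is T, ◇p is T. ✓
Satisfying worlds: {s, t, v, w, y}.

5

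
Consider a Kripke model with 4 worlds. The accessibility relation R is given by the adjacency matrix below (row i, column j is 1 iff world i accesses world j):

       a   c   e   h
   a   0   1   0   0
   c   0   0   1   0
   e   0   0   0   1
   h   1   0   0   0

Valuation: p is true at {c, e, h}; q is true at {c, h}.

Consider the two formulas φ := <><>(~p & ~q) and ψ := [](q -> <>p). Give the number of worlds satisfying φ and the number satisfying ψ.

1 and 3

For <><>(~p & ~q):
a: successors {c}; <>(~p & ~q) there: c:F. ✗
c: successors {e}; <>(~p & ~q) there: e:F. ✗
e: successors {h}; <>(~p & ~q) there: h:T. ✓
h: successors {a}; <>(~p & ~q) there: a:F. ✗
— 1 world.
For [](q -> <>p):
a: successors {c}; q -> <>p there: c:T. ✓
c: successors {e}; q -> <>p there: e:T. ✓
e: successors {h}; q -> <>p there: h:F. ✗
h: successors {a}; q -> <>p there: a:T. ✓
— 3 worlds.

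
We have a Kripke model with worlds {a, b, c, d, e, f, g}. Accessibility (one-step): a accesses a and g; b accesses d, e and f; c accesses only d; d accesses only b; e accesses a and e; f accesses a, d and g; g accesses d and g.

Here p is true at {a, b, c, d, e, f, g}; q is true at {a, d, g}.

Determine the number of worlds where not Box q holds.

a: Box q is T. ✗
b: Box q is F. ✓
c: Box q is T. ✗
d: Box q is F. ✓
e: Box q is F. ✓
f: Box q is T. ✗
g: Box q is T. ✗
Satisfying worlds: {b, d, e}.

3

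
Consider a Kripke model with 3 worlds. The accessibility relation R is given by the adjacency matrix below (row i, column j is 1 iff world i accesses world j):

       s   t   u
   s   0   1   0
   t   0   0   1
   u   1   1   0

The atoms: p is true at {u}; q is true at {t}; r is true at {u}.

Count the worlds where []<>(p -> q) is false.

2

s: successors {t}; <>(p -> q) there: t:F. ✗
t: successors {u}; <>(p -> q) there: u:T. ✓
u: successors {s, t}; <>(p -> q) there: s:T, t:F. ✗
Satisfying worlds: {t}.
So []<>(p -> q) fails at the other 2 worlds.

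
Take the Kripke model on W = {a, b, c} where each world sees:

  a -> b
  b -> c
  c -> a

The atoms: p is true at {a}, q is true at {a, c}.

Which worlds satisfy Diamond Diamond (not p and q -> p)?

{b, c}

a: successors {b}; Diamond (not p and q -> p) there: b:F. ✗
b: successors {c}; Diamond (not p and q -> p) there: c:T. ✓
c: successors {a}; Diamond (not p and q -> p) there: a:T. ✓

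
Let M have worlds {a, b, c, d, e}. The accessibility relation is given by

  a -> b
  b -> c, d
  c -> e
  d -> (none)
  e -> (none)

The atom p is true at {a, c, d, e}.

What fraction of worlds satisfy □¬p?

3/5

a: successors {b}; ¬p there: b:T. ✓
b: successors {c, d}; ¬p there: c:F, d:F. ✗
c: successors {e}; ¬p there: e:F. ✗
d: no successors, so □¬p holds vacuously. ✓
e: no successors, so □¬p holds vacuously. ✓
That's 3 of 5 worlds, so 3/5.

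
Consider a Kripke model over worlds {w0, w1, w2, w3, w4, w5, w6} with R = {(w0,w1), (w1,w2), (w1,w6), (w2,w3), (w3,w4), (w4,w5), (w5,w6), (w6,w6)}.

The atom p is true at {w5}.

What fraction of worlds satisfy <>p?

w0: successors {w1}; p there: w1:F. ✗
w1: successors {w2, w6}; p there: w2:F, w6:F. ✗
w2: successors {w3}; p there: w3:F. ✗
w3: successors {w4}; p there: w4:F. ✗
w4: successors {w5}; p there: w5:T. ✓
w5: successors {w6}; p there: w6:F. ✗
w6: successors {w6}; p there: w6:F. ✗
That's 1 of 7 worlds, so 1/7.

1/7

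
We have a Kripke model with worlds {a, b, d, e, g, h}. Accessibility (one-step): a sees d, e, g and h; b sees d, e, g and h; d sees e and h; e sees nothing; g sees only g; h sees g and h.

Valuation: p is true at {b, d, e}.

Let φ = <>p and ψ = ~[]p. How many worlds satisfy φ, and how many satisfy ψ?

For <>p:
a: successors {d, e, g, h}; p there: d:T, e:T, g:F, h:F. ✓
b: successors {d, e, g, h}; p there: d:T, e:T, g:F, h:F. ✓
d: successors {e, h}; p there: e:T, h:F. ✓
e: no successors, so <>p fails. ✗
g: successors {g}; p there: g:F. ✗
h: successors {g, h}; p there: g:F, h:F. ✗
— 3 worlds.
For ~[]p:
a: []p is F. ✓
b: []p is F. ✓
d: []p is F. ✓
e: []p is T. ✗
g: []p is F. ✓
h: []p is F. ✓
— 5 worlds.

3 and 5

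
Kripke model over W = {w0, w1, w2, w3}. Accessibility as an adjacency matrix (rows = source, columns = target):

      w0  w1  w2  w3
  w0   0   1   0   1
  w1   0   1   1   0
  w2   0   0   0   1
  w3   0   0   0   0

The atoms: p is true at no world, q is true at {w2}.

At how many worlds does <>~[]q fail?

w0: successors {w1, w3}; ~[]q there: w1:T, w3:F. ✓
w1: successors {w1, w2}; ~[]q there: w1:T, w2:T. ✓
w2: successors {w3}; ~[]q there: w3:F. ✗
w3: no successors, so <>~[]q fails. ✗
Satisfying worlds: {w0, w1}.
So <>~[]q fails at the other 2 worlds.

2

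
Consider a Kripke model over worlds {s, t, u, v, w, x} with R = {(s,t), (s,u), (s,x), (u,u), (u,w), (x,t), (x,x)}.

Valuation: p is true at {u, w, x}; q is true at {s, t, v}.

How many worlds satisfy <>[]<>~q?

3

s: successors {t, u, x}; []<>~q there: t:T, u:F, x:F. ✓
t: no successors, so <>[]<>~q fails. ✗
u: successors {u, w}; []<>~q there: u:F, w:T. ✓
v: no successors, so <>[]<>~q fails. ✗
w: no successors, so <>[]<>~q fails. ✗
x: successors {t, x}; []<>~q there: t:T, x:F. ✓
Satisfying worlds: {s, u, x}.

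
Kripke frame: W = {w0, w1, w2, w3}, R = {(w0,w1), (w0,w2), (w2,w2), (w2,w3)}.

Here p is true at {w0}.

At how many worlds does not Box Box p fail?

w0: Box Box p is F. ✓
w1: Box Box p is T. ✗
w2: Box Box p is F. ✓
w3: Box Box p is T. ✗
Satisfying worlds: {w0, w2}.
So not Box Box p fails at the other 2 worlds.

2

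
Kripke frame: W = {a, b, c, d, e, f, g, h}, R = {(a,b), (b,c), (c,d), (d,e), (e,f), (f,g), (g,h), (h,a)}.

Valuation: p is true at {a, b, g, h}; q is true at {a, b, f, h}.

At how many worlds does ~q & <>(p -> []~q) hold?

3

a: ~q is F, <>(p -> []~q) is T. ✗
b: ~q is F, <>(p -> []~q) is T. ✗
c: ~q is T, <>(p -> []~q) is T. ✓
d: ~q is T, <>(p -> []~q) is T. ✓
e: ~q is T, <>(p -> []~q) is T. ✓
f: ~q is F, <>(p -> []~q) is F. ✗
g: ~q is T, <>(p -> []~q) is F. ✗
h: ~q is F, <>(p -> []~q) is F. ✗
Satisfying worlds: {c, d, e}.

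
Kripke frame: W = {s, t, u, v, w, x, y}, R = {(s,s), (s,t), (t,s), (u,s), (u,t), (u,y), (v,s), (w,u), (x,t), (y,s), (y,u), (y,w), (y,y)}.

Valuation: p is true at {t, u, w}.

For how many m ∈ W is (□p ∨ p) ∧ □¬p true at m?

s: □p ∨ p is F, □¬p is F. ✗
t: □p ∨ p is T, □¬p is T. ✓
u: □p ∨ p is T, □¬p is F. ✗
v: □p ∨ p is F, □¬p is T. ✗
w: □p ∨ p is T, □¬p is F. ✗
x: □p ∨ p is T, □¬p is F. ✗
y: □p ∨ p is F, □¬p is F. ✗
Satisfying worlds: {t}.

1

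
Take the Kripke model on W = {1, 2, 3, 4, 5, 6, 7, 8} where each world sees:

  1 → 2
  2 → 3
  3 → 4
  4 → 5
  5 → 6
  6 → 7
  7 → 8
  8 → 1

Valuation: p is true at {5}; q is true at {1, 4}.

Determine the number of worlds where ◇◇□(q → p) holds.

6

1: successors {2}; ◇□(q → p) there: 2:F. ✗
2: successors {3}; ◇□(q → p) there: 3:T. ✓
3: successors {4}; ◇□(q → p) there: 4:T. ✓
4: successors {5}; ◇□(q → p) there: 5:T. ✓
5: successors {6}; ◇□(q → p) there: 6:T. ✓
6: successors {7}; ◇□(q → p) there: 7:F. ✗
7: successors {8}; ◇□(q → p) there: 8:T. ✓
8: successors {1}; ◇□(q → p) there: 1:T. ✓
Satisfying worlds: {2, 3, 4, 5, 7, 8}.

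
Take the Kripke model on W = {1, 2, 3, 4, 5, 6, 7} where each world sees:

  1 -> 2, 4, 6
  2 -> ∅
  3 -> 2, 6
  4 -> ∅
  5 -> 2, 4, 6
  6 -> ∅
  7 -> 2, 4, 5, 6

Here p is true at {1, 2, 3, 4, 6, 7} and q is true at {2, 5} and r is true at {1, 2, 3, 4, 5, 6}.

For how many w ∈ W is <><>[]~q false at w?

6

1: successors {2, 4, 6}; <>[]~q there: 2:F, 4:F, 6:F. ✗
2: no successors, so <><>[]~q fails. ✗
3: successors {2, 6}; <>[]~q there: 2:F, 6:F. ✗
4: no successors, so <><>[]~q fails. ✗
5: successors {2, 4, 6}; <>[]~q there: 2:F, 4:F, 6:F. ✗
6: no successors, so <><>[]~q fails. ✗
7: successors {2, 4, 5, 6}; <>[]~q there: 2:F, 4:F, 5:T, 6:F. ✓
Satisfying worlds: {7}.
So <><>[]~q fails at the other 6 worlds.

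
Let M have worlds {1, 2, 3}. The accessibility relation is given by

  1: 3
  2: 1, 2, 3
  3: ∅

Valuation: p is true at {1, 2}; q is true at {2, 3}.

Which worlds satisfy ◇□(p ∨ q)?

1: successors {3}; □(p ∨ q) there: 3:T. ✓
2: successors {1, 2, 3}; □(p ∨ q) there: 1:T, 2:T, 3:T. ✓
3: no successors, so ◇□(p ∨ q) fails. ✗

{1, 2}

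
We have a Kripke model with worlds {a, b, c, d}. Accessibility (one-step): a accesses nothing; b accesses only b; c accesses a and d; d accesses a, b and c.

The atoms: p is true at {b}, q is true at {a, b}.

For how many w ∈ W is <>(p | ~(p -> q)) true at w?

2

a: no successors, so <>(p | ~(p -> q)) fails. ✗
b: successors {b}; p | ~(p -> q) there: b:T. ✓
c: successors {a, d}; p | ~(p -> q) there: a:F, d:F. ✗
d: successors {a, b, c}; p | ~(p -> q) there: a:F, b:T, c:F. ✓
Satisfying worlds: {b, d}.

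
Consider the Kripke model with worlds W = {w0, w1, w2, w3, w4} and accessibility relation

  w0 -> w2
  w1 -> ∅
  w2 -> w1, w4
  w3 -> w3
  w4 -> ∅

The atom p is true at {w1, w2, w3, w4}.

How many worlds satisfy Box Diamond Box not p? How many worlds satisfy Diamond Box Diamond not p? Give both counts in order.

3 and 1

For Box Diamond Box not p:
w0: successors {w2}; Diamond Box not p there: w2:T. ✓
w1: no successors, so Box Diamond Box not p holds vacuously. ✓
w2: successors {w1, w4}; Diamond Box not p there: w1:F, w4:F. ✗
w3: successors {w3}; Diamond Box not p there: w3:F. ✗
w4: no successors, so Box Diamond Box not p holds vacuously. ✓
— 3 worlds.
For Diamond Box Diamond not p:
w0: successors {w2}; Box Diamond not p there: w2:F. ✗
w1: no successors, so Diamond Box Diamond not p fails. ✗
w2: successors {w1, w4}; Box Diamond not p there: w1:T, w4:T. ✓
w3: successors {w3}; Box Diamond not p there: w3:F. ✗
w4: no successors, so Diamond Box Diamond not p fails. ✗
— 1 world.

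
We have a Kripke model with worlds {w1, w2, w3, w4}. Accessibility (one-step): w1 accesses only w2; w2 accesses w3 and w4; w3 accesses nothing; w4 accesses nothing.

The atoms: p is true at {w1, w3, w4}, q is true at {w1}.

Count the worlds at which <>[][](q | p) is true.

2

w1: successors {w2}; [][](q | p) there: w2:T. ✓
w2: successors {w3, w4}; [][](q | p) there: w3:T, w4:T. ✓
w3: no successors, so <>[][](q | p) fails. ✗
w4: no successors, so <>[][](q | p) fails. ✗
Satisfying worlds: {w1, w2}.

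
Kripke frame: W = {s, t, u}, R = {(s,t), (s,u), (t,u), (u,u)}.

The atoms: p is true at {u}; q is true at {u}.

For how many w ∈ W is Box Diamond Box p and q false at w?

s: Box Diamond Box p is T, q is F. ✗
t: Box Diamond Box p is T, q is F. ✗
u: Box Diamond Box p is T, q is T. ✓
Satisfying worlds: {u}.
So Box Diamond Box p and q fails at the other 2 worlds.

2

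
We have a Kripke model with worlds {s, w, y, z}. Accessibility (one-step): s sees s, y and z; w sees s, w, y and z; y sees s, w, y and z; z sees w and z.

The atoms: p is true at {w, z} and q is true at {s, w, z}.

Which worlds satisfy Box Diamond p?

{s, w, y, z}

s: successors {s, y, z}; Diamond p there: s:T, y:T, z:T. ✓
w: successors {s, w, y, z}; Diamond p there: s:T, w:T, y:T, z:T. ✓
y: successors {s, w, y, z}; Diamond p there: s:T, w:T, y:T, z:T. ✓
z: successors {w, z}; Diamond p there: w:T, z:T. ✓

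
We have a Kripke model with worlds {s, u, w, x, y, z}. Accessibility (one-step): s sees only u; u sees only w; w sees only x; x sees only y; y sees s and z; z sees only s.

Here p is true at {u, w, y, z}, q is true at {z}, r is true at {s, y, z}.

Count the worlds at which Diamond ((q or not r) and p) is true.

s: successors {u}; (q or not r) and p there: u:T. ✓
u: successors {w}; (q or not r) and p there: w:T. ✓
w: successors {x}; (q or not r) and p there: x:F. ✗
x: successors {y}; (q or not r) and p there: y:F. ✗
y: successors {s, z}; (q or not r) and p there: s:F, z:T. ✓
z: successors {s}; (q or not r) and p there: s:F. ✗
Satisfying worlds: {s, u, y}.

3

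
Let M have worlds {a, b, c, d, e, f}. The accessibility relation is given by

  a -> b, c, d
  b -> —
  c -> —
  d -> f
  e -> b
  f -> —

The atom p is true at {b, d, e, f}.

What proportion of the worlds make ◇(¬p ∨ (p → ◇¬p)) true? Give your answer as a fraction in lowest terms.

a: successors {b, c, d}; ¬p ∨ (p → ◇¬p) there: b:F, c:T, d:F. ✓
b: no successors, so ◇(¬p ∨ (p → ◇¬p)) fails. ✗
c: no successors, so ◇(¬p ∨ (p → ◇¬p)) fails. ✗
d: successors {f}; ¬p ∨ (p → ◇¬p) there: f:F. ✗
e: successors {b}; ¬p ∨ (p → ◇¬p) there: b:F. ✗
f: no successors, so ◇(¬p ∨ (p → ◇¬p)) fails. ✗
That's 1 of 6 worlds, so 1/6.

1/6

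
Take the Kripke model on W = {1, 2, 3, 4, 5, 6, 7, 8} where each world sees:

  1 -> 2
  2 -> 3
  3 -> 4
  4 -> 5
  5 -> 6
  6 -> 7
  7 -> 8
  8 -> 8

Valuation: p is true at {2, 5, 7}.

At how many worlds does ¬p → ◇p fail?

1: ¬p is T, ◇p is T. ✓
2: ¬p is F, ◇p is F. ✓
3: ¬p is T, ◇p is F. ✗
4: ¬p is T, ◇p is T. ✓
5: ¬p is F, ◇p is F. ✓
6: ¬p is T, ◇p is T. ✓
7: ¬p is F, ◇p is F. ✓
8: ¬p is T, ◇p is F. ✗
Satisfying worlds: {1, 2, 4, 5, 6, 7}.
So ¬p → ◇p fails at the other 2 worlds.

2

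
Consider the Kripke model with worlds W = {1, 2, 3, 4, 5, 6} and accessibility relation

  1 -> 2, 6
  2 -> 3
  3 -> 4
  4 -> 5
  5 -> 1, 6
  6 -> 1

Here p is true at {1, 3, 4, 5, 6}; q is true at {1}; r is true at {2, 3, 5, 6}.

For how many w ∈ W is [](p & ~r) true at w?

2

1: successors {2, 6}; p & ~r there: 2:F, 6:F. ✗
2: successors {3}; p & ~r there: 3:F. ✗
3: successors {4}; p & ~r there: 4:T. ✓
4: successors {5}; p & ~r there: 5:F. ✗
5: successors {1, 6}; p & ~r there: 1:T, 6:F. ✗
6: successors {1}; p & ~r there: 1:T. ✓
Satisfying worlds: {3, 6}.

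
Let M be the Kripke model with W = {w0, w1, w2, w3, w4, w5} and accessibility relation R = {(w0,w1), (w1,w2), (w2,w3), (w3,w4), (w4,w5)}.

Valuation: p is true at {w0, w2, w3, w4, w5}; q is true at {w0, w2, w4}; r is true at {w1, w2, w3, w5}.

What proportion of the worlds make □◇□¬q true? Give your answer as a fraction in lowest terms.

w0: successors {w1}; ◇□¬q there: w1:T. ✓
w1: successors {w2}; ◇□¬q there: w2:F. ✗
w2: successors {w3}; ◇□¬q there: w3:T. ✓
w3: successors {w4}; ◇□¬q there: w4:T. ✓
w4: successors {w5}; ◇□¬q there: w5:F. ✗
w5: no successors, so □◇□¬q holds vacuously. ✓
That's 4 of 6 worlds, so 4/6 = 2/3.

2/3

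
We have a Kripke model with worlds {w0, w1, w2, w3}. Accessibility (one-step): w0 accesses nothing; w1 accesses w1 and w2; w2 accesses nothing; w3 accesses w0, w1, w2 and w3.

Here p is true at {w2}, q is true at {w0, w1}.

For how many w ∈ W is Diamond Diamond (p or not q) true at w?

2

w0: no successors, so Diamond Diamond (p or not q) fails. ✗
w1: successors {w1, w2}; Diamond (p or not q) there: w1:T, w2:F. ✓
w2: no successors, so Diamond Diamond (p or not q) fails. ✗
w3: successors {w0, w1, w2, w3}; Diamond (p or not q) there: w0:F, w1:T, w2:F, w3:T. ✓
Satisfying worlds: {w1, w3}.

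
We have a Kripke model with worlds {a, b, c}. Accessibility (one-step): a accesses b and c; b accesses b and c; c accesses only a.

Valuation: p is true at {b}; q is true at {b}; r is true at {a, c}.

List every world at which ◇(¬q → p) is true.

a: successors {b, c}; ¬q → p there: b:T, c:F. ✓
b: successors {b, c}; ¬q → p there: b:T, c:F. ✓
c: successors {a}; ¬q → p there: a:F. ✗

{a, b}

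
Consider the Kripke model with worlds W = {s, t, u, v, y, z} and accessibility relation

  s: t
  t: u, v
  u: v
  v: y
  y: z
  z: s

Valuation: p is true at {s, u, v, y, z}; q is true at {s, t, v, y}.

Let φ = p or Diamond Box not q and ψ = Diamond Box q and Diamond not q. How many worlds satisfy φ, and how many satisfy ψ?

For p or Diamond Box not q:
s: p is T, Diamond Box not q is F. ✓
t: p is F, Diamond Box not q is F. ✗
u: p is T, Diamond Box not q is F. ✓
v: p is T, Diamond Box not q is T. ✓
y: p is T, Diamond Box not q is F. ✓
z: p is T, Diamond Box not q is F. ✓
— 5 worlds.
For Diamond Box q and Diamond not q:
s: Diamond Box q is F, Diamond not q is F. ✗
t: Diamond Box q is T, Diamond not q is T. ✓
u: Diamond Box q is T, Diamond not q is F. ✗
v: Diamond Box q is F, Diamond not q is F. ✗
y: Diamond Box q is T, Diamond not q is T. ✓
z: Diamond Box q is T, Diamond not q is F. ✗
— 2 worlds.

5 and 2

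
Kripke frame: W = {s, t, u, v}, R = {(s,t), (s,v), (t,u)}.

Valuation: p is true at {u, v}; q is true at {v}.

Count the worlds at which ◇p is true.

2

s: successors {t, v}; p there: t:F, v:T. ✓
t: successors {u}; p there: u:T. ✓
u: no successors, so ◇p fails. ✗
v: no successors, so ◇p fails. ✗
Satisfying worlds: {s, t}.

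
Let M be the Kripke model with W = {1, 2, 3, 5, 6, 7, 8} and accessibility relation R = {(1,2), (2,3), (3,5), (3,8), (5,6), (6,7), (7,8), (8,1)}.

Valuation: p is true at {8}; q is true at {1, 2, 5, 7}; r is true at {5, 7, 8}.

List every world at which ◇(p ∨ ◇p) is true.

1: successors {2}; p ∨ ◇p there: 2:F. ✗
2: successors {3}; p ∨ ◇p there: 3:T. ✓
3: successors {5, 8}; p ∨ ◇p there: 5:F, 8:T. ✓
5: successors {6}; p ∨ ◇p there: 6:F. ✗
6: successors {7}; p ∨ ◇p there: 7:T. ✓
7: successors {8}; p ∨ ◇p there: 8:T. ✓
8: successors {1}; p ∨ ◇p there: 1:F. ✗

{2, 3, 6, 7}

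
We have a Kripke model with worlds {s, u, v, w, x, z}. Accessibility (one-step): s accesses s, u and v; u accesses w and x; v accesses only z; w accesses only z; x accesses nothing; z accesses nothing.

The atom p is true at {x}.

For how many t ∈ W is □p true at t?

s: successors {s, u, v}; p there: s:F, u:F, v:F. ✗
u: successors {w, x}; p there: w:F, x:T. ✗
v: successors {z}; p there: z:F. ✗
w: successors {z}; p there: z:F. ✗
x: no successors, so □p holds vacuously. ✓
z: no successors, so □p holds vacuously. ✓
Satisfying worlds: {x, z}.

2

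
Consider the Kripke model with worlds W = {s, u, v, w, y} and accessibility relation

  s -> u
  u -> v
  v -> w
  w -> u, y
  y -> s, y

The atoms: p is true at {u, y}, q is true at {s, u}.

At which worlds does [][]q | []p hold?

s: [][]q is F, []p is T. ✓
u: [][]q is F, []p is F. ✗
v: [][]q is F, []p is F. ✗
w: [][]q is F, []p is T. ✓
y: [][]q is F, []p is F. ✗

{s, w}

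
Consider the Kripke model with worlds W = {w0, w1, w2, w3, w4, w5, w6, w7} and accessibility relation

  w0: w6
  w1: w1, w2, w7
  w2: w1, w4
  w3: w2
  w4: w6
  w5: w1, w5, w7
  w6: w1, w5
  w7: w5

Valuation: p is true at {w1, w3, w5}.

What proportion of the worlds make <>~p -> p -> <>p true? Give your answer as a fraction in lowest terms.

7/8

w0: <>~p is T, p -> <>p is T. ✓
w1: <>~p is T, p -> <>p is T. ✓
w2: <>~p is T, p -> <>p is T. ✓
w3: <>~p is T, p -> <>p is F. ✗
w4: <>~p is T, p -> <>p is T. ✓
w5: <>~p is T, p -> <>p is T. ✓
w6: <>~p is F, p -> <>p is T. ✓
w7: <>~p is F, p -> <>p is T. ✓
That's 7 of 8 worlds, so 7/8.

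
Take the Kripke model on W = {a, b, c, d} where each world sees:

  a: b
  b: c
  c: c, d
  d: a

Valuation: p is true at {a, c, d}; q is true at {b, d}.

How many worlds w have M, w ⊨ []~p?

1

a: successors {b}; ~p there: b:T. ✓
b: successors {c}; ~p there: c:F. ✗
c: successors {c, d}; ~p there: c:F, d:F. ✗
d: successors {a}; ~p there: a:F. ✗
Satisfying worlds: {a}.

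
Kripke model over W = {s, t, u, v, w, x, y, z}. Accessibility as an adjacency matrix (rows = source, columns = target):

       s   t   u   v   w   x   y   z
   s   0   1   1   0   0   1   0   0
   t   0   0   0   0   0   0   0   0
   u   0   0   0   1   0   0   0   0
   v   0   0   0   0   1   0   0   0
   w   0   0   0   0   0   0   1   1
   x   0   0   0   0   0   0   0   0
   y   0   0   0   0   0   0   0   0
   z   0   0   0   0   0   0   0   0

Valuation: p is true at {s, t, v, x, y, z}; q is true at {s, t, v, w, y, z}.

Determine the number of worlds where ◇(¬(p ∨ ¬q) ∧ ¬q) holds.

s: successors {t, u, x}; ¬(p ∨ ¬q) ∧ ¬q there: t:F, u:F, x:F. ✗
t: no successors, so ◇(¬(p ∨ ¬q) ∧ ¬q) fails. ✗
u: successors {v}; ¬(p ∨ ¬q) ∧ ¬q there: v:F. ✗
v: successors {w}; ¬(p ∨ ¬q) ∧ ¬q there: w:F. ✗
w: successors {y, z}; ¬(p ∨ ¬q) ∧ ¬q there: y:F, z:F. ✗
x: no successors, so ◇(¬(p ∨ ¬q) ∧ ¬q) fails. ✗
y: no successors, so ◇(¬(p ∨ ¬q) ∧ ¬q) fails. ✗
z: no successors, so ◇(¬(p ∨ ¬q) ∧ ¬q) fails. ✗
Satisfying worlds: ∅.

0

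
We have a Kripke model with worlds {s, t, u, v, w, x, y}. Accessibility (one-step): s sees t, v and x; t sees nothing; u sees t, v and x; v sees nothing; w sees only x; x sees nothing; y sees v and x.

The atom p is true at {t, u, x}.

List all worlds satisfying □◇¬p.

s: successors {t, v, x}; ◇¬p there: t:F, v:F, x:F. ✗
t: no successors, so □◇¬p holds vacuously. ✓
u: successors {t, v, x}; ◇¬p there: t:F, v:F, x:F. ✗
v: no successors, so □◇¬p holds vacuously. ✓
w: successors {x}; ◇¬p there: x:F. ✗
x: no successors, so □◇¬p holds vacuously. ✓
y: successors {v, x}; ◇¬p there: v:F, x:F. ✗

{t, v, x}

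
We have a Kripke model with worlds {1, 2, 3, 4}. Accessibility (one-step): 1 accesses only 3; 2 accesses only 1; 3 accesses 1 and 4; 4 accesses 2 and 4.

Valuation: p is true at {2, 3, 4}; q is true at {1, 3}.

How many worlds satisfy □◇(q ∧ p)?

1: successors {3}; ◇(q ∧ p) there: 3:F. ✗
2: successors {1}; ◇(q ∧ p) there: 1:T. ✓
3: successors {1, 4}; ◇(q ∧ p) there: 1:T, 4:F. ✗
4: successors {2, 4}; ◇(q ∧ p) there: 2:F, 4:F. ✗
Satisfying worlds: {2}.

1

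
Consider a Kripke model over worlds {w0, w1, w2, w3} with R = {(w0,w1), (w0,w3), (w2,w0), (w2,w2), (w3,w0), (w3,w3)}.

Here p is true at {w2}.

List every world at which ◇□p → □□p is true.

w0: ◇□p is T, □□p is F. ✗
w1: ◇□p is F, □□p is T. ✓
w2: ◇□p is F, □□p is F. ✓
w3: ◇□p is F, □□p is F. ✓

{w1, w2, w3}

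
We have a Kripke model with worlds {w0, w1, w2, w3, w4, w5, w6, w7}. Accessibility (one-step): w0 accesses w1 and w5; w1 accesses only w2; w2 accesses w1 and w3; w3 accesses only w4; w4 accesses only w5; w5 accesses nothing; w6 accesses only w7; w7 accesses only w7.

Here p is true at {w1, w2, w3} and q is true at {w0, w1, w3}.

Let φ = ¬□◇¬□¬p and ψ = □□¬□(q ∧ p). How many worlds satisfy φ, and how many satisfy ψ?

For ¬□◇¬□¬p:
w0: □◇¬□¬p is F. ✓
w1: □◇¬□¬p is T. ✗
w2: □◇¬□¬p is F. ✓
w3: □◇¬□¬p is F. ✓
w4: □◇¬□¬p is F. ✓
w5: □◇¬□¬p is T. ✗
w6: □◇¬□¬p is F. ✓
w7: □◇¬□¬p is F. ✓
— 6 worlds.
For □□¬□(q ∧ p):
w0: successors {w1, w5}; □¬□(q ∧ p) there: w1:F, w5:T. ✗
w1: successors {w2}; □¬□(q ∧ p) there: w2:T. ✓
w2: successors {w1, w3}; □¬□(q ∧ p) there: w1:F, w3:T. ✗
w3: successors {w4}; □¬□(q ∧ p) there: w4:F. ✗
w4: successors {w5}; □¬□(q ∧ p) there: w5:T. ✓
w5: no successors, so □□¬□(q ∧ p) holds vacuously. ✓
w6: successors {w7}; □¬□(q ∧ p) there: w7:T. ✓
w7: successors {w7}; □¬□(q ∧ p) there: w7:T. ✓
— 5 worlds.

6 and 5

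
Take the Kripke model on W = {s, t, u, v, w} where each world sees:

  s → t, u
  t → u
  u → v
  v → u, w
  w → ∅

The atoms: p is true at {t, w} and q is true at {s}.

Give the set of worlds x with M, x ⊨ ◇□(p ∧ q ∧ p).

{v}

s: successors {t, u}; □(p ∧ q ∧ p) there: t:F, u:F. ✗
t: successors {u}; □(p ∧ q ∧ p) there: u:F. ✗
u: successors {v}; □(p ∧ q ∧ p) there: v:F. ✗
v: successors {u, w}; □(p ∧ q ∧ p) there: u:F, w:T. ✓
w: no successors, so ◇□(p ∧ q ∧ p) fails. ✗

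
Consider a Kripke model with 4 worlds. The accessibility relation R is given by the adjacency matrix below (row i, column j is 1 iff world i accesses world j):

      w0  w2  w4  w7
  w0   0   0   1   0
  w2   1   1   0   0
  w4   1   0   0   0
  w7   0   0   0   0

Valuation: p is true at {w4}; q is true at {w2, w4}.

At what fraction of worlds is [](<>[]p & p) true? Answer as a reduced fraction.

1/2

w0: successors {w4}; <>[]p & p there: w4:T. ✓
w2: successors {w0, w2}; <>[]p & p there: w0:F, w2:F. ✗
w4: successors {w0}; <>[]p & p there: w0:F. ✗
w7: no successors, so [](<>[]p & p) holds vacuously. ✓
That's 2 of 4 worlds, so 2/4 = 1/2.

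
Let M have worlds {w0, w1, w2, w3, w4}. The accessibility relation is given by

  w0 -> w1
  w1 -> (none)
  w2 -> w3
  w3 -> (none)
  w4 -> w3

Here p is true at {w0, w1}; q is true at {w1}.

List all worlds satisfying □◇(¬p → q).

{w1, w3}

w0: successors {w1}; ◇(¬p → q) there: w1:F. ✗
w1: no successors, so □◇(¬p → q) holds vacuously. ✓
w2: successors {w3}; ◇(¬p → q) there: w3:F. ✗
w3: no successors, so □◇(¬p → q) holds vacuously. ✓
w4: successors {w3}; ◇(¬p → q) there: w3:F. ✗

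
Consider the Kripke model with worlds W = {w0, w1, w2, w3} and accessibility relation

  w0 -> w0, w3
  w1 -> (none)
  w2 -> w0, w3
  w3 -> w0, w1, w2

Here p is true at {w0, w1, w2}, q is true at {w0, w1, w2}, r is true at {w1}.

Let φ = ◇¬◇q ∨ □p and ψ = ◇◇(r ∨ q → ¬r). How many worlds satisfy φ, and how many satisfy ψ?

For ◇¬◇q ∨ □p:
w0: ◇¬◇q is F, □p is F. ✗
w1: ◇¬◇q is F, □p is T. ✓
w2: ◇¬◇q is F, □p is F. ✗
w3: ◇¬◇q is T, □p is T. ✓
— 2 worlds.
For ◇◇(r ∨ q → ¬r):
w0: successors {w0, w3}; ◇(r ∨ q → ¬r) there: w0:T, w3:T. ✓
w1: no successors, so ◇◇(r ∨ q → ¬r) fails. ✗
w2: successors {w0, w3}; ◇(r ∨ q → ¬r) there: w0:T, w3:T. ✓
w3: successors {w0, w1, w2}; ◇(r ∨ q → ¬r) there: w0:T, w1:F, w2:T. ✓
— 3 worlds.

2 and 3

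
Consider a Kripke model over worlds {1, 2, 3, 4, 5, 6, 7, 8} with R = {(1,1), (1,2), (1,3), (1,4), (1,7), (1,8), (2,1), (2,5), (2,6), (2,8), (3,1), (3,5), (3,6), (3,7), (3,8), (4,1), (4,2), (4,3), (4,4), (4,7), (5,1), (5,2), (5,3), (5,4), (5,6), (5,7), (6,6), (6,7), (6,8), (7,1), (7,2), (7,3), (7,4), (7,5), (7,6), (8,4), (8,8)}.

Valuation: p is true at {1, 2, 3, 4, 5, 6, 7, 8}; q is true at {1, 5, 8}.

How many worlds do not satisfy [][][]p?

0

1: successors {1, 2, 3, 4, 7, 8}; [][]p there: 1:T, 2:T, 3:T, 4:T, 7:T, 8:T. ✓
2: successors {1, 5, 6, 8}; [][]p there: 1:T, 5:T, 6:T, 8:T. ✓
3: successors {1, 5, 6, 7, 8}; [][]p there: 1:T, 5:T, 6:T, 7:T, 8:T. ✓
4: successors {1, 2, 3, 4, 7}; [][]p there: 1:T, 2:T, 3:T, 4:T, 7:T. ✓
5: successors {1, 2, 3, 4, 6, 7}; [][]p there: 1:T, 2:T, 3:T, 4:T, 6:T, 7:T. ✓
6: successors {6, 7, 8}; [][]p there: 6:T, 7:T, 8:T. ✓
7: successors {1, 2, 3, 4, 5, 6}; [][]p there: 1:T, 2:T, 3:T, 4:T, 5:T, 6:T. ✓
8: successors {4, 8}; [][]p there: 4:T, 8:T. ✓
Satisfying worlds: {1, 2, 3, 4, 5, 6, 7, 8}.
So [][][]p fails at the other 0 worlds.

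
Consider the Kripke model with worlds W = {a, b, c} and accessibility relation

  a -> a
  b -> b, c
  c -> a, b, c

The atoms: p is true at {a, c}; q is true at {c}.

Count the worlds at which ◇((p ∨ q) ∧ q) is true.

2

a: successors {a}; (p ∨ q) ∧ q there: a:F. ✗
b: successors {b, c}; (p ∨ q) ∧ q there: b:F, c:T. ✓
c: successors {a, b, c}; (p ∨ q) ∧ q there: a:F, b:F, c:T. ✓
Satisfying worlds: {b, c}.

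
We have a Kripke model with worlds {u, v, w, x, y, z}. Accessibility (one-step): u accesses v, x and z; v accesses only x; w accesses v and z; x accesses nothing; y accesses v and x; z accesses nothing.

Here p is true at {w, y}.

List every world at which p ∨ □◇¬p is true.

u: p is F, □◇¬p is F. ✗
v: p is F, □◇¬p is F. ✗
w: p is T, □◇¬p is F. ✓
x: p is F, □◇¬p is T. ✓
y: p is T, □◇¬p is F. ✓
z: p is F, □◇¬p is T. ✓

{w, x, y, z}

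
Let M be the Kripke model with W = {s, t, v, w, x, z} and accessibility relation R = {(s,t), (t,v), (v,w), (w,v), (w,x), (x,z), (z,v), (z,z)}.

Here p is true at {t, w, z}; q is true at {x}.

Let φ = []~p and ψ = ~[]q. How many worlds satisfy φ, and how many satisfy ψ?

2 and 6

For []~p:
s: successors {t}; ~p there: t:F. ✗
t: successors {v}; ~p there: v:T. ✓
v: successors {w}; ~p there: w:F. ✗
w: successors {v, x}; ~p there: v:T, x:T. ✓
x: successors {z}; ~p there: z:F. ✗
z: successors {v, z}; ~p there: v:T, z:F. ✗
— 2 worlds.
For ~[]q:
s: []q is F. ✓
t: []q is F. ✓
v: []q is F. ✓
w: []q is F. ✓
x: []q is F. ✓
z: []q is F. ✓
— 6 worlds.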